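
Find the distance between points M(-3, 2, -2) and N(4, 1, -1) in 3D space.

d = √[(x₂-x₁)² + (y₂-y₁)² + (z₂-z₁)²]
  = √[7² + (-1)² + 1²]
  = √[49 + 1 + 1]
  = √51
  ≈ 7.141

7.141


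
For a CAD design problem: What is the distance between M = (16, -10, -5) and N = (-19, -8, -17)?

d = √[(x₂-x₁)² + (y₂-y₁)² + (z₂-z₁)²]
  = √[(-35)² + 2² + (-12)²]
  = √[1225 + 4 + 144]
  = √1373
  ≈ 37.05

37.05


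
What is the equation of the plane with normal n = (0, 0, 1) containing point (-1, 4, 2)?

The plane through P with normal n = (a, b, c) satisfies n·(r - P) = 0,
i.e. ax + by + cz = a·x₀ + b·y₀ + c·z₀.
d = 0·(-1) + 0·4 + 1·2
  = 0 + 0 + 2
  = 2
Equation: z = 2

z = 2


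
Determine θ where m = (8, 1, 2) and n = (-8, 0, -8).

m·n = 8·(-8) + 1·0 + 2·(-8) = -64 + 0 - 16 = -80
|m| = √(8² + 1² + 2²) = √69 ≈ 8.307
|n| = √((-8)² + 0² + (-8)²) = √128 ≈ 11.31
cos θ = (m·n)/(|m||n|) = -80/(8.307·11.31) ≈ -0.8513
θ = arccos(-0.8513) ≈ 148.3°

148.3°


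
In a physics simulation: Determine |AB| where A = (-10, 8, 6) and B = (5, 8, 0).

d = √[(x₂-x₁)² + (y₂-y₁)² + (z₂-z₁)²]
  = √[15² + 0² + (-6)²]
  = √[225 + 0 + 36]
  = √261
  ≈ 16.16

16.16


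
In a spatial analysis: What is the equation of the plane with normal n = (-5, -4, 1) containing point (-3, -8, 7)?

The plane through P with normal n = (a, b, c) satisfies n·(r - P) = 0,
i.e. ax + by + cz = a·x₀ + b·y₀ + c·z₀.
d = (-5)·(-3) + (-4)·(-8) + 1·7
  = 15 + 32 + 7
  = 54
Equation: -5x - 4y + z = 54

-5x - 4y + z = 54


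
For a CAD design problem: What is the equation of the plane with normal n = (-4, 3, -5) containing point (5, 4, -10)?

The plane through P with normal n = (a, b, c) satisfies n·(r - P) = 0,
i.e. ax + by + cz = a·x₀ + b·y₀ + c·z₀.
d = (-4)·5 + 3·4 + (-5)·(-10)
  = -20 + 12 + 50
  = 42
Equation: -4x + 3y - 5z = 42

-4x + 3y - 5z = 42


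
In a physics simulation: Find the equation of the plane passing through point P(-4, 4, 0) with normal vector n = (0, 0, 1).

The plane through P with normal n = (a, b, c) satisfies n·(r - P) = 0,
i.e. ax + by + cz = a·x₀ + b·y₀ + c·z₀.
d = 0·(-4) + 0·4 + 1·0
  = 0 + 0 + 0
  = 0
Equation: z = 0

z = 0


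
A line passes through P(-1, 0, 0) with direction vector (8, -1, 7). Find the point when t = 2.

P(t) = P + t·d
  = (-1 + 8·2, 0 + (-1)·2, 0 + 7·2)
  = (-1 + 16, 0 - 2, 0 + 14)
  = (15, -2, 14)

(15, -2, 14)


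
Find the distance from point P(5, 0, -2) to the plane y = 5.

distance = |a·x₀ + b·y₀ + c·z₀ - d| / √(a² + b² + c²)
  = |0·5 + 1·0 + 0·(-2) - 5| / √(0² + 1² + 0²)
  = |0 + 0 + 0 - 5| / √(0 + 1 + 0)
  = |-5| / √1
  = 5 / 1
  ≈ 5

5


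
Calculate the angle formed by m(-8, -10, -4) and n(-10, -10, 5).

m·n = (-8)·(-10) + (-10)·(-10) + (-4)·5 = 80 + 100 - 20 = 160
|m| = √((-8)² + (-10)² + (-4)²) = √180 ≈ 13.42
|n| = √((-10)² + (-10)² + 5²) = √225 ≈ 15
cos θ = (m·n)/(|m||n|) = 160/(13.42·15) ≈ 0.795
θ = arccos(0.795) ≈ 37.34°

37.34°


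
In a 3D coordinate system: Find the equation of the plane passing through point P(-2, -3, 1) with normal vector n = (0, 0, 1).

The plane through P with normal n = (a, b, c) satisfies n·(r - P) = 0,
i.e. ax + by + cz = a·x₀ + b·y₀ + c·z₀.
d = 0·(-2) + 0·(-3) + 1·1
  = 0 + 0 + 1
  = 1
Equation: z = 1

z = 1


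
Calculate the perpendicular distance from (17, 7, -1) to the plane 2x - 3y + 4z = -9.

distance = |a·x₀ + b·y₀ + c·z₀ - d| / √(a² + b² + c²)
  = |2·17 + (-3)·7 + 4·(-1) - (-9)| / √(2² + (-3)² + 4²)
  = |34 - 21 - 4 + 9| / √(4 + 9 + 16)
  = |18| / √29
  = 18 / 5.385
  ≈ 3.343

3.343


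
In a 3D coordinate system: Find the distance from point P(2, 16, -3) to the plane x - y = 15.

distance = |a·x₀ + b·y₀ + c·z₀ - d| / √(a² + b² + c²)
  = |1·2 + (-1)·16 + 0·(-3) - 15| / √(1² + (-1)² + 0²)
  = |2 - 16 + 0 - 15| / √(1 + 1 + 0)
  = |-29| / √2
  = 29 / 1.414
  ≈ 20.51

20.51


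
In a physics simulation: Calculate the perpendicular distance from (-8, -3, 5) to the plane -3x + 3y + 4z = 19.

distance = |a·x₀ + b·y₀ + c·z₀ - d| / √(a² + b² + c²)
  = |(-3)·(-8) + 3·(-3) + 4·5 - 19| / √((-3)² + 3² + 4²)
  = |24 - 9 + 20 - 19| / √(9 + 9 + 16)
  = |16| / √34
  = 16 / 5.831
  ≈ 2.744

2.744


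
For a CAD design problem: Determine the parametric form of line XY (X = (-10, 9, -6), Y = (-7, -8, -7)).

Direction vector d = Y - X = (-7 + 10, -8 - 9, -7 + 6) = (3, -17, -1)
Parametric form r = X + t·d:
x = -10 + 3t, y = 9 - 17t, z = -6 - t

x = -10 + 3t, y = 9 - 17t, z = -6 - t


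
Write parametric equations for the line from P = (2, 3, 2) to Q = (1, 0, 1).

Direction vector d = Q - P = (1 - 2, 0 - 3, 1 - 2) = (-1, -3, -1)
Parametric form r = P + t·d:
x = 2 - t, y = 3 - 3t, z = 2 - t

x = 2 - t, y = 3 - 3t, z = 2 - t


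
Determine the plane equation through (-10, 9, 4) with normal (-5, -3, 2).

The plane through P with normal n = (a, b, c) satisfies n·(r - P) = 0,
i.e. ax + by + cz = a·x₀ + b·y₀ + c·z₀.
d = (-5)·(-10) + (-3)·9 + 2·4
  = 50 - 27 + 8
  = 31
Equation: -5x - 3y + 2z = 31

-5x - 3y + 2z = 31


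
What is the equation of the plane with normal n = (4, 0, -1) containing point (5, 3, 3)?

The plane through P with normal n = (a, b, c) satisfies n·(r - P) = 0,
i.e. ax + by + cz = a·x₀ + b·y₀ + c·z₀.
d = 4·5 + 0·3 + (-1)·3
  = 20 + 0 - 3
  = 17
Equation: 4x - z = 17

4x - z = 17


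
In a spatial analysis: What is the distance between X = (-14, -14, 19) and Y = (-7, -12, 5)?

d = √[(x₂-x₁)² + (y₂-y₁)² + (z₂-z₁)²]
  = √[7² + 2² + (-14)²]
  = √[49 + 4 + 196]
  = √249
  ≈ 15.78

15.78


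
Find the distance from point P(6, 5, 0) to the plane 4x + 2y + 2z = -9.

distance = |a·x₀ + b·y₀ + c·z₀ - d| / √(a² + b² + c²)
  = |4·6 + 2·5 + 2·0 - (-9)| / √(4² + 2² + 2²)
  = |24 + 10 + 0 + 9| / √(16 + 4 + 4)
  = |43| / √24
  = 43 / 4.899
  ≈ 8.777

8.777


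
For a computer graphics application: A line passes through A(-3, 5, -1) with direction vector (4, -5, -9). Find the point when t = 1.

P(t) = A + t·d
  = (-3 + 4·1, 5 + (-5)·1, -1 + (-9)·1)
  = (-3 + 4, 5 - 5, -1 - 9)
  = (1, 0, -10)

(1, 0, -10)


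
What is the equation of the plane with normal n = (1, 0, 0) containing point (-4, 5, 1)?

The plane through P with normal n = (a, b, c) satisfies n·(r - P) = 0,
i.e. ax + by + cz = a·x₀ + b·y₀ + c·z₀.
d = 1·(-4) + 0·5 + 0·1
  = -4 + 0 + 0
  = -4
Equation: x = -4

x = -4


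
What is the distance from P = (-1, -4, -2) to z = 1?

distance = |a·x₀ + b·y₀ + c·z₀ - d| / √(a² + b² + c²)
  = |0·(-1) + 0·(-4) + 1·(-2) - 1| / √(0² + 0² + 1²)
  = |0 + 0 - 2 - 1| / √(0 + 0 + 1)
  = |-3| / √1
  = 3 / 1
  ≈ 3

3


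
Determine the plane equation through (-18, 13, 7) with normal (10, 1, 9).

The plane through P with normal n = (a, b, c) satisfies n·(r - P) = 0,
i.e. ax + by + cz = a·x₀ + b·y₀ + c·z₀.
d = 10·(-18) + 1·13 + 9·7
  = -180 + 13 + 63
  = -104
Equation: 10x + y + 9z = -104

10x + y + 9z = -104


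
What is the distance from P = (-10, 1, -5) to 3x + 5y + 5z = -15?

distance = |a·x₀ + b·y₀ + c·z₀ - d| / √(a² + b² + c²)
  = |3·(-10) + 5·1 + 5·(-5) - (-15)| / √(3² + 5² + 5²)
  = |-30 + 5 - 25 + 15| / √(9 + 25 + 25)
  = |-35| / √59
  = 35 / 7.681
  ≈ 4.557

4.557


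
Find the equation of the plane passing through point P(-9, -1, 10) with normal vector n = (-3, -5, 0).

The plane through P with normal n = (a, b, c) satisfies n·(r - P) = 0,
i.e. ax + by + cz = a·x₀ + b·y₀ + c·z₀.
d = (-3)·(-9) + (-5)·(-1) + 0·10
  = 27 + 5 + 0
  = 32
Equation: -3x - 5y = 32

-3x - 5y = 32


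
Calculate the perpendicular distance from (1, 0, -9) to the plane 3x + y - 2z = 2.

distance = |a·x₀ + b·y₀ + c·z₀ - d| / √(a² + b² + c²)
  = |3·1 + 1·0 + (-2)·(-9) - 2| / √(3² + 1² + (-2)²)
  = |3 + 0 + 18 - 2| / √(9 + 1 + 4)
  = |19| / √14
  = 19 / 3.742
  ≈ 5.078

5.078


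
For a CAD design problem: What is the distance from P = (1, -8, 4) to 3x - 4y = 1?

distance = |a·x₀ + b·y₀ + c·z₀ - d| / √(a² + b² + c²)
  = |3·1 + (-4)·(-8) + 0·4 - 1| / √(3² + (-4)² + 0²)
  = |3 + 32 + 0 - 1| / √(9 + 16 + 0)
  = |34| / √25
  = 34 / 5
  ≈ 6.8

6.8


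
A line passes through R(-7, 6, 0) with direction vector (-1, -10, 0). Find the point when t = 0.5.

P(t) = R + t·d
  = (-7 + (-1)·0.5, 6 + (-10)·0.5, 0 + 0·0.5)
  = (-7 - 0.5, 6 - 5, 0 + 0)
  = (-7.5, 1, 0)

(-7.5, 1, 0)


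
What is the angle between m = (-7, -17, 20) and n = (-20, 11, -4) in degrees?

m·n = (-7)·(-20) + (-17)·11 + 20·(-4) = 140 - 187 - 80 = -127
|m| = √((-7)² + (-17)² + 20²) = √738 ≈ 27.17
|n| = √((-20)² + 11² + (-4)²) = √537 ≈ 23.17
cos θ = (m·n)/(|m||n|) = -127/(27.17·23.17) ≈ -0.2017
θ = arccos(-0.2017) ≈ 101.6°

101.6°


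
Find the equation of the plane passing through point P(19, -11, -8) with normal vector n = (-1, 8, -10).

The plane through P with normal n = (a, b, c) satisfies n·(r - P) = 0,
i.e. ax + by + cz = a·x₀ + b·y₀ + c·z₀.
d = (-1)·19 + 8·(-11) + (-10)·(-8)
  = -19 - 88 + 80
  = -27
Equation: -x + 8y - 10z = -27

-x + 8y - 10z = -27


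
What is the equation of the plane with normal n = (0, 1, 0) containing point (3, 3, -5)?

The plane through P with normal n = (a, b, c) satisfies n·(r - P) = 0,
i.e. ax + by + cz = a·x₀ + b·y₀ + c·z₀.
d = 0·3 + 1·3 + 0·(-5)
  = 0 + 3 + 0
  = 3
Equation: y = 3

y = 3


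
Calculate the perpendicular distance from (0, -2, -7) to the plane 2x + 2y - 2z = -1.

distance = |a·x₀ + b·y₀ + c·z₀ - d| / √(a² + b² + c²)
  = |2·0 + 2·(-2) + (-2)·(-7) - (-1)| / √(2² + 2² + (-2)²)
  = |0 - 4 + 14 + 1| / √(4 + 4 + 4)
  = |11| / √12
  = 11 / 3.464
  ≈ 3.175

3.175


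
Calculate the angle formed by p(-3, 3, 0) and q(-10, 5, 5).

p·q = (-3)·(-10) + 3·5 + 0·5 = 30 + 15 + 0 = 45
|p| = √((-3)² + 3² + 0²) = √18 ≈ 4.243
|q| = √((-10)² + 5² + 5²) = √150 ≈ 12.25
cos θ = (p·q)/(|p||q|) = 45/(4.243·12.25) ≈ 0.866
θ = arccos(0.866) ≈ 30°

30°


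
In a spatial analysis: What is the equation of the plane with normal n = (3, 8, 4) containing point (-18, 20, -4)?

The plane through P with normal n = (a, b, c) satisfies n·(r - P) = 0,
i.e. ax + by + cz = a·x₀ + b·y₀ + c·z₀.
d = 3·(-18) + 8·20 + 4·(-4)
  = -54 + 160 - 16
  = 90
Equation: 3x + 8y + 4z = 90

3x + 8y + 4z = 90


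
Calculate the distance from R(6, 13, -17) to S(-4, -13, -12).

d = √[(x₂-x₁)² + (y₂-y₁)² + (z₂-z₁)²]
  = √[(-10)² + (-26)² + 5²]
  = √[100 + 676 + 25]
  = √801
  ≈ 28.3

28.3


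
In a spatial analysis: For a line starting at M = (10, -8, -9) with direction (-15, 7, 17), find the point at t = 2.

P(t) = M + t·d
  = (10 + (-15)·2, -8 + 7·2, -9 + 17·2)
  = (10 - 30, -8 + 14, -9 + 34)
  = (-20, 6, 25)

(-20, 6, 25)


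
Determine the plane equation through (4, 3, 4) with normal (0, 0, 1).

The plane through P with normal n = (a, b, c) satisfies n·(r - P) = 0,
i.e. ax + by + cz = a·x₀ + b·y₀ + c·z₀.
d = 0·4 + 0·3 + 1·4
  = 0 + 0 + 4
  = 4
Equation: z = 4

z = 4


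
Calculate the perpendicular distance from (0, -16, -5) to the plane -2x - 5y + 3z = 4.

distance = |a·x₀ + b·y₀ + c·z₀ - d| / √(a² + b² + c²)
  = |(-2)·0 + (-5)·(-16) + 3·(-5) - 4| / √((-2)² + (-5)² + 3²)
  = |0 + 80 - 15 - 4| / √(4 + 25 + 9)
  = |61| / √38
  = 61 / 6.164
  ≈ 9.896

9.896


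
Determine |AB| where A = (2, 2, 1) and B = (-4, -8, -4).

d = √[(x₂-x₁)² + (y₂-y₁)² + (z₂-z₁)²]
  = √[(-6)² + (-10)² + (-5)²]
  = √[36 + 100 + 25]
  = √161
  ≈ 12.69

12.69


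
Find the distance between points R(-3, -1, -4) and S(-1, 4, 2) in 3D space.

d = √[(x₂-x₁)² + (y₂-y₁)² + (z₂-z₁)²]
  = √[2² + 5² + 6²]
  = √[4 + 25 + 36]
  = √65
  ≈ 8.062

8.062


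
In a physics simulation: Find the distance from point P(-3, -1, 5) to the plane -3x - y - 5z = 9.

distance = |a·x₀ + b·y₀ + c·z₀ - d| / √(a² + b² + c²)
  = |(-3)·(-3) + (-1)·(-1) + (-5)·5 - 9| / √((-3)² + (-1)² + (-5)²)
  = |9 + 1 - 25 - 9| / √(9 + 1 + 25)
  = |-24| / √35
  = 24 / 5.916
  ≈ 4.057

4.057


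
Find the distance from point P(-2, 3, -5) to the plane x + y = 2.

distance = |a·x₀ + b·y₀ + c·z₀ - d| / √(a² + b² + c²)
  = |1·(-2) + 1·3 + 0·(-5) - 2| / √(1² + 1² + 0²)
  = |-2 + 3 + 0 - 2| / √(1 + 1 + 0)
  = |-1| / √2
  = 1 / 1.414
  ≈ 0.7071

0.7071


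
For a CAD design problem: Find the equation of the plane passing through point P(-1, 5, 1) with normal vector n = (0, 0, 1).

The plane through P with normal n = (a, b, c) satisfies n·(r - P) = 0,
i.e. ax + by + cz = a·x₀ + b·y₀ + c·z₀.
d = 0·(-1) + 0·5 + 1·1
  = 0 + 0 + 1
  = 1
Equation: z = 1

z = 1


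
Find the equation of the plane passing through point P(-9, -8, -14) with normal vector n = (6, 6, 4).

The plane through P with normal n = (a, b, c) satisfies n·(r - P) = 0,
i.e. ax + by + cz = a·x₀ + b·y₀ + c·z₀.
d = 6·(-9) + 6·(-8) + 4·(-14)
  = -54 - 48 - 56
  = -158
Equation: 6x + 6y + 4z = -158

6x + 6y + 4z = -158


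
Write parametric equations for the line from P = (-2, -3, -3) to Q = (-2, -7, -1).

Direction vector d = Q - P = (-2 + 2, -7 + 3, -1 + 3) = (0, -4, 2)
Parametric form r = P + t·d:
x = -2, y = -3 - 4t, z = -3 + 2t

x = -2, y = -3 - 4t, z = -3 + 2t


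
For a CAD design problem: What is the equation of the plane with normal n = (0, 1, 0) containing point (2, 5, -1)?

The plane through P with normal n = (a, b, c) satisfies n·(r - P) = 0,
i.e. ax + by + cz = a·x₀ + b·y₀ + c·z₀.
d = 0·2 + 1·5 + 0·(-1)
  = 0 + 5 + 0
  = 5
Equation: y = 5

y = 5


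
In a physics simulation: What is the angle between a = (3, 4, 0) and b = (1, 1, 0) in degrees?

a·b = 3·1 + 4·1 + 0·0 = 3 + 4 + 0 = 7
|a| = √(3² + 4² + 0²) = √25 ≈ 5
|b| = √(1² + 1² + 0²) = √2 ≈ 1.414
cos θ = (a·b)/(|a||b|) = 7/(5·1.414) ≈ 0.9899
θ = arccos(0.9899) ≈ 8.13°

8.13°


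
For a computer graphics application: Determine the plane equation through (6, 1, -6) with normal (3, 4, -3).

The plane through P with normal n = (a, b, c) satisfies n·(r - P) = 0,
i.e. ax + by + cz = a·x₀ + b·y₀ + c·z₀.
d = 3·6 + 4·1 + (-3)·(-6)
  = 18 + 4 + 18
  = 40
Equation: 3x + 4y - 3z = 40

3x + 4y - 3z = 40


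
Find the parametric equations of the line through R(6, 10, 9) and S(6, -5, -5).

Direction vector d = S - R = (6 - 6, -5 - 10, -5 - 9) = (0, -15, -14)
Parametric form r = R + t·d:
x = 6, y = 10 - 15t, z = 9 - 14t

x = 6, y = 10 - 15t, z = 9 - 14t


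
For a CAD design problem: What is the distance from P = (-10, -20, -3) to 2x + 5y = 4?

distance = |a·x₀ + b·y₀ + c·z₀ - d| / √(a² + b² + c²)
  = |2·(-10) + 5·(-20) + 0·(-3) - 4| / √(2² + 5² + 0²)
  = |-20 - 100 + 0 - 4| / √(4 + 25 + 0)
  = |-124| / √29
  = 124 / 5.385
  ≈ 23.03

23.03


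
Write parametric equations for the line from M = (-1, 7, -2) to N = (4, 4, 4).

Direction vector d = N - M = (4 + 1, 4 - 7, 4 + 2) = (5, -3, 6)
Parametric form r = M + t·d:
x = -1 + 5t, y = 7 - 3t, z = -2 + 6t

x = -1 + 5t, y = 7 - 3t, z = -2 + 6t


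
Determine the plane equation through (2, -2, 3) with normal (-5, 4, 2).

The plane through P with normal n = (a, b, c) satisfies n·(r - P) = 0,
i.e. ax + by + cz = a·x₀ + b·y₀ + c·z₀.
d = (-5)·2 + 4·(-2) + 2·3
  = -10 - 8 + 6
  = -12
Equation: -5x + 4y + 2z = -12

-5x + 4y + 2z = -12


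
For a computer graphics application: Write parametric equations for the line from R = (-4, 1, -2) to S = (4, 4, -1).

Direction vector d = S - R = (4 + 4, 4 - 1, -1 + 2) = (8, 3, 1)
Parametric form r = R + t·d:
x = -4 + 8t, y = 1 + 3t, z = -2 + t

x = -4 + 8t, y = 1 + 3t, z = -2 + t


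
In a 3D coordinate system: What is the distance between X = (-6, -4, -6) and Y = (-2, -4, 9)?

d = √[(x₂-x₁)² + (y₂-y₁)² + (z₂-z₁)²]
  = √[4² + 0² + 15²]
  = √[16 + 0 + 225]
  = √241
  ≈ 15.52

15.52


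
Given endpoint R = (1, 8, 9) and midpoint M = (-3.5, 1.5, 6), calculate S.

S = 2M - R
  = (2·(-3.5) - 1, 2·1.5 - 8, 2·6 - 9)
  = (-7 - 1, 3 - 8, 12 - 9)
  = (-8, -5, 3)

(-8, -5, 3)


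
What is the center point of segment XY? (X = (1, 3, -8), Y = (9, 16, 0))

M = ((x₁+x₂)/2, (y₁+y₂)/2, (z₁+z₂)/2)
  = ((1 + 9)/2, (3 + 16)/2, (-8 + 0)/2)
  = (10/2, 19/2, -8/2)
  = (5, 9.5, -4)

(5, 9.5, -4)


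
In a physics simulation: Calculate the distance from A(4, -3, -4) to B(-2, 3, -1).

d = √[(x₂-x₁)² + (y₂-y₁)² + (z₂-z₁)²]
  = √[(-6)² + 6² + 3²]
  = √[36 + 36 + 9]
  = √81
  ≈ 9

9


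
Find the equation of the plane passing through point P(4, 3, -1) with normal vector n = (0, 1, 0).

The plane through P with normal n = (a, b, c) satisfies n·(r - P) = 0,
i.e. ax + by + cz = a·x₀ + b·y₀ + c·z₀.
d = 0·4 + 1·3 + 0·(-1)
  = 0 + 3 + 0
  = 3
Equation: y = 3

y = 3


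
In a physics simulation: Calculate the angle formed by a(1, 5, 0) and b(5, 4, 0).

a·b = 1·5 + 5·4 + 0·0 = 5 + 20 + 0 = 25
|a| = √(1² + 5² + 0²) = √26 ≈ 5.099
|b| = √(5² + 4² + 0²) = √41 ≈ 6.403
cos θ = (a·b)/(|a||b|) = 25/(5.099·6.403) ≈ 0.7657
θ = arccos(0.7657) ≈ 40.03°

40.03°


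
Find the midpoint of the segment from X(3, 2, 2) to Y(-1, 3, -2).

M = ((x₁+x₂)/2, (y₁+y₂)/2, (z₁+z₂)/2)
  = ((3 - 1)/2, (2 + 3)/2, (2 - 2)/2)
  = (2/2, 5/2, 0/2)
  = (1, 2.5, 0)

(1, 2.5, 0)


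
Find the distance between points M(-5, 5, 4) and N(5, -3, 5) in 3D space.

d = √[(x₂-x₁)² + (y₂-y₁)² + (z₂-z₁)²]
  = √[10² + (-8)² + 1²]
  = √[100 + 64 + 1]
  = √165
  ≈ 12.85

12.85


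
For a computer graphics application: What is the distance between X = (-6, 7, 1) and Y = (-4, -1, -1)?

d = √[(x₂-x₁)² + (y₂-y₁)² + (z₂-z₁)²]
  = √[2² + (-8)² + (-2)²]
  = √[4 + 64 + 4]
  = √72
  ≈ 8.485

8.485


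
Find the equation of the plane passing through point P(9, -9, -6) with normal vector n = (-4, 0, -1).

The plane through P with normal n = (a, b, c) satisfies n·(r - P) = 0,
i.e. ax + by + cz = a·x₀ + b·y₀ + c·z₀.
d = (-4)·9 + 0·(-9) + (-1)·(-6)
  = -36 + 0 + 6
  = -30
Equation: -4x - z = -30

-4x - z = -30


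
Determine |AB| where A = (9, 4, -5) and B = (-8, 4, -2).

d = √[(x₂-x₁)² + (y₂-y₁)² + (z₂-z₁)²]
  = √[(-17)² + 0² + 3²]
  = √[289 + 0 + 9]
  = √298
  ≈ 17.26

17.26


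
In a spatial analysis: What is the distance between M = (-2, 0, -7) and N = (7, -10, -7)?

d = √[(x₂-x₁)² + (y₂-y₁)² + (z₂-z₁)²]
  = √[9² + (-10)² + 0²]
  = √[81 + 100 + 0]
  = √181
  ≈ 13.45

13.45


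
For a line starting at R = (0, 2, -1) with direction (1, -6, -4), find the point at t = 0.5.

P(t) = R + t·d
  = (0 + 1·0.5, 2 + (-6)·0.5, -1 + (-4)·0.5)
  = (0 + 0.5, 2 - 3, -1 - 2)
  = (0.5, -1, -3)

(0.5, -1, -3)


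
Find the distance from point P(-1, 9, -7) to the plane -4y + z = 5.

distance = |a·x₀ + b·y₀ + c·z₀ - d| / √(a² + b² + c²)
  = |0·(-1) + (-4)·9 + 1·(-7) - 5| / √(0² + (-4)² + 1²)
  = |0 - 36 - 7 - 5| / √(0 + 16 + 1)
  = |-48| / √17
  = 48 / 4.123
  ≈ 11.64

11.64


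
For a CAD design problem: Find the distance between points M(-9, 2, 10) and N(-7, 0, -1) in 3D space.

d = √[(x₂-x₁)² + (y₂-y₁)² + (z₂-z₁)²]
  = √[2² + (-2)² + (-11)²]
  = √[4 + 4 + 121]
  = √129
  ≈ 11.36

11.36


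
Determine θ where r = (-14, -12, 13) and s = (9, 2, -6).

r·s = (-14)·9 + (-12)·2 + 13·(-6) = -126 - 24 - 78 = -228
|r| = √((-14)² + (-12)² + 13²) = √509 ≈ 22.56
|s| = √(9² + 2² + (-6)²) = √121 ≈ 11
cos θ = (r·s)/(|r||s|) = -228/(22.56·11) ≈ -0.9187
θ = arccos(-0.9187) ≈ 156.7°

156.7°


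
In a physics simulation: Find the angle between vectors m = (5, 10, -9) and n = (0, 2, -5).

m·n = 5·0 + 10·2 + (-9)·(-5) = 0 + 20 + 45 = 65
|m| = √(5² + 10² + (-9)²) = √206 ≈ 14.35
|n| = √(0² + 2² + (-5)²) = √29 ≈ 5.385
cos θ = (m·n)/(|m||n|) = 65/(14.35·5.385) ≈ 0.841
θ = arccos(0.841) ≈ 32.76°

32.76°


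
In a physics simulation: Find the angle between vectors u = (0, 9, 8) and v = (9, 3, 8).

u·v = 0·9 + 9·3 + 8·8 = 0 + 27 + 64 = 91
|u| = √(0² + 9² + 8²) = √145 ≈ 12.04
|v| = √(9² + 3² + 8²) = √154 ≈ 12.41
cos θ = (u·v)/(|u||v|) = 91/(12.04·12.41) ≈ 0.609
θ = arccos(0.609) ≈ 52.48°

52.48°


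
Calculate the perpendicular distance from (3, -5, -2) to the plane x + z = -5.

distance = |a·x₀ + b·y₀ + c·z₀ - d| / √(a² + b² + c²)
  = |1·3 + 0·(-5) + 1·(-2) - (-5)| / √(1² + 0² + 1²)
  = |3 + 0 - 2 + 5| / √(1 + 0 + 1)
  = |6| / √2
  = 6 / 1.414
  ≈ 4.243

4.243


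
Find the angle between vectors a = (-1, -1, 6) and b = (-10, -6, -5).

a·b = (-1)·(-10) + (-1)·(-6) + 6·(-5) = 10 + 6 - 30 = -14
|a| = √((-1)² + (-1)² + 6²) = √38 ≈ 6.164
|b| = √((-10)² + (-6)² + (-5)²) = √161 ≈ 12.69
cos θ = (a·b)/(|a||b|) = -14/(6.164·12.69) ≈ -0.179
θ = arccos(-0.179) ≈ 100.3°

100.3°


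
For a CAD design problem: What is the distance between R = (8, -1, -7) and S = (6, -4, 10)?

d = √[(x₂-x₁)² + (y₂-y₁)² + (z₂-z₁)²]
  = √[(-2)² + (-3)² + 17²]
  = √[4 + 9 + 289]
  = √302
  ≈ 17.38

17.38


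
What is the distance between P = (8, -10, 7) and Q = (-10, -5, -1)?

d = √[(x₂-x₁)² + (y₂-y₁)² + (z₂-z₁)²]
  = √[(-18)² + 5² + (-8)²]
  = √[324 + 25 + 64]
  = √413
  ≈ 20.32

20.32


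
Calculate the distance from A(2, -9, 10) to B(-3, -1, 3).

d = √[(x₂-x₁)² + (y₂-y₁)² + (z₂-z₁)²]
  = √[(-5)² + 8² + (-7)²]
  = √[25 + 64 + 49]
  = √138
  ≈ 11.75

11.75


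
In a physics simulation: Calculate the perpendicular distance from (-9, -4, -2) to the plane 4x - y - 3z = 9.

distance = |a·x₀ + b·y₀ + c·z₀ - d| / √(a² + b² + c²)
  = |4·(-9) + (-1)·(-4) + (-3)·(-2) - 9| / √(4² + (-1)² + (-3)²)
  = |-36 + 4 + 6 - 9| / √(16 + 1 + 9)
  = |-35| / √26
  = 35 / 5.099
  ≈ 6.864

6.864


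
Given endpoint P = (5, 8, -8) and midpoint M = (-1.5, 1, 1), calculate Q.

Q = 2M - P
  = (2·(-1.5) - 5, 2·1 - 8, 2·1 - (-8))
  = (-3 - 5, 2 - 8, 2 + 8)
  = (-8, -6, 10)

(-8, -6, 10)


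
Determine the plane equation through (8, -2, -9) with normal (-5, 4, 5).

The plane through P with normal n = (a, b, c) satisfies n·(r - P) = 0,
i.e. ax + by + cz = a·x₀ + b·y₀ + c·z₀.
d = (-5)·8 + 4·(-2) + 5·(-9)
  = -40 - 8 - 45
  = -93
Equation: -5x + 4y + 5z = -93

-5x + 4y + 5z = -93


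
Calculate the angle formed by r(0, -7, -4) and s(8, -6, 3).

r·s = 0·8 + (-7)·(-6) + (-4)·3 = 0 + 42 - 12 = 30
|r| = √(0² + (-7)² + (-4)²) = √65 ≈ 8.062
|s| = √(8² + (-6)² + 3²) = √109 ≈ 10.44
cos θ = (r·s)/(|r||s|) = 30/(8.062·10.44) ≈ 0.3564
θ = arccos(0.3564) ≈ 69.12°

69.12°


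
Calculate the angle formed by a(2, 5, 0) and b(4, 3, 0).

a·b = 2·4 + 5·3 + 0·0 = 8 + 15 + 0 = 23
|a| = √(2² + 5² + 0²) = √29 ≈ 5.385
|b| = √(4² + 3² + 0²) = √25 ≈ 5
cos θ = (a·b)/(|a||b|) = 23/(5.385·5) ≈ 0.8542
θ = arccos(0.8542) ≈ 31.33°

31.33°


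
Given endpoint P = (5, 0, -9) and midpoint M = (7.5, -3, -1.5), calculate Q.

Q = 2M - P
  = (2·7.5 - 5, 2·(-3) - 0, 2·(-1.5) - (-9))
  = (15 - 5, -6 + 0, -3 + 9)
  = (10, -6, 6)

(10, -6, 6)


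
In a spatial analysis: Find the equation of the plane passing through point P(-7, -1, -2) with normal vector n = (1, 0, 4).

The plane through P with normal n = (a, b, c) satisfies n·(r - P) = 0,
i.e. ax + by + cz = a·x₀ + b·y₀ + c·z₀.
d = 1·(-7) + 0·(-1) + 4·(-2)
  = -7 + 0 - 8
  = -15
Equation: x + 4z = -15

x + 4z = -15


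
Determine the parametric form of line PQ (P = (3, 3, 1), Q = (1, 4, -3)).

Direction vector d = Q - P = (1 - 3, 4 - 3, -3 - 1) = (-2, 1, -4)
Parametric form r = P + t·d:
x = 3 - 2t, y = 3 + t, z = 1 - 4t

x = 3 - 2t, y = 3 + t, z = 1 - 4t


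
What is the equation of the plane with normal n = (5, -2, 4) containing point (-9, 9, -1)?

The plane through P with normal n = (a, b, c) satisfies n·(r - P) = 0,
i.e. ax + by + cz = a·x₀ + b·y₀ + c·z₀.
d = 5·(-9) + (-2)·9 + 4·(-1)
  = -45 - 18 - 4
  = -67
Equation: 5x - 2y + 4z = -67

5x - 2y + 4z = -67


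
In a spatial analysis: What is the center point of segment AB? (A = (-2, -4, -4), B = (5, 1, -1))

M = ((x₁+x₂)/2, (y₁+y₂)/2, (z₁+z₂)/2)
  = ((-2 + 5)/2, (-4 + 1)/2, (-4 - 1)/2)
  = (3/2, -3/2, -5/2)
  = (1.5, -1.5, -2.5)

(1.5, -1.5, -2.5)


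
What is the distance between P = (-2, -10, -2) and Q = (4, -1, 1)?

d = √[(x₂-x₁)² + (y₂-y₁)² + (z₂-z₁)²]
  = √[6² + 9² + 3²]
  = √[36 + 81 + 9]
  = √126
  ≈ 11.22

11.22


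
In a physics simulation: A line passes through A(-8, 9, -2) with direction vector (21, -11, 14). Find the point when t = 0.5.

P(t) = A + t·d
  = (-8 + 21·0.5, 9 + (-11)·0.5, -2 + 14·0.5)
  = (-8 + 10.5, 9 - 5.5, -2 + 7)
  = (2.5, 3.5, 5)

(2.5, 3.5, 5)


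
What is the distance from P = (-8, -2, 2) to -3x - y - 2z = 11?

distance = |a·x₀ + b·y₀ + c·z₀ - d| / √(a² + b² + c²)
  = |(-3)·(-8) + (-1)·(-2) + (-2)·2 - 11| / √((-3)² + (-1)² + (-2)²)
  = |24 + 2 - 4 - 11| / √(9 + 1 + 4)
  = |11| / √14
  = 11 / 3.742
  ≈ 2.94

2.94


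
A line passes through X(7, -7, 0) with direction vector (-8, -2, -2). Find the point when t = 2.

P(t) = X + t·d
  = (7 + (-8)·2, -7 + (-2)·2, 0 + (-2)·2)
  = (7 - 16, -7 - 4, 0 - 4)
  = (-9, -11, -4)

(-9, -11, -4)


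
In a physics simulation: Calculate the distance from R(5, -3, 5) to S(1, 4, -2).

d = √[(x₂-x₁)² + (y₂-y₁)² + (z₂-z₁)²]
  = √[(-4)² + 7² + (-7)²]
  = √[16 + 49 + 49]
  = √114
  ≈ 10.68

10.68


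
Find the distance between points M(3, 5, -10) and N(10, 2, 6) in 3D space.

d = √[(x₂-x₁)² + (y₂-y₁)² + (z₂-z₁)²]
  = √[7² + (-3)² + 16²]
  = √[49 + 9 + 256]
  = √314
  ≈ 17.72

17.72


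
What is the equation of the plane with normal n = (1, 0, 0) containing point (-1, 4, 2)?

The plane through P with normal n = (a, b, c) satisfies n·(r - P) = 0,
i.e. ax + by + cz = a·x₀ + b·y₀ + c·z₀.
d = 1·(-1) + 0·4 + 0·2
  = -1 + 0 + 0
  = -1
Equation: x = -1

x = -1


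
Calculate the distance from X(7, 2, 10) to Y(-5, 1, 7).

d = √[(x₂-x₁)² + (y₂-y₁)² + (z₂-z₁)²]
  = √[(-12)² + (-1)² + (-3)²]
  = √[144 + 1 + 9]
  = √154
  ≈ 12.41

12.41


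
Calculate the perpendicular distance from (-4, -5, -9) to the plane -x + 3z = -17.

distance = |a·x₀ + b·y₀ + c·z₀ - d| / √(a² + b² + c²)
  = |(-1)·(-4) + 0·(-5) + 3·(-9) - (-17)| / √((-1)² + 0² + 3²)
  = |4 + 0 - 27 + 17| / √(1 + 0 + 9)
  = |-6| / √10
  = 6 / 3.162
  ≈ 1.897

1.897


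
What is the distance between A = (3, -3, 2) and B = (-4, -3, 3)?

d = √[(x₂-x₁)² + (y₂-y₁)² + (z₂-z₁)²]
  = √[(-7)² + 0² + 1²]
  = √[49 + 0 + 1]
  = √50
  ≈ 7.071

7.071


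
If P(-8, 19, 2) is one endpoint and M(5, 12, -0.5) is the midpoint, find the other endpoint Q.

Q = 2M - P
  = (2·5 - (-8), 2·12 - 19, 2·(-0.5) - 2)
  = (10 + 8, 24 - 19, -1 - 2)
  = (18, 5, -3)

(18, 5, -3)


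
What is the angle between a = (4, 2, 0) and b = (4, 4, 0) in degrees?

a·b = 4·4 + 2·4 + 0·0 = 16 + 8 + 0 = 24
|a| = √(4² + 2² + 0²) = √20 ≈ 4.472
|b| = √(4² + 4² + 0²) = √32 ≈ 5.657
cos θ = (a·b)/(|a||b|) = 24/(4.472·5.657) ≈ 0.9487
θ = arccos(0.9487) ≈ 18.43°

18.43°


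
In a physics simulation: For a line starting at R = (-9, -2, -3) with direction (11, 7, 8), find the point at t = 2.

P(t) = R + t·d
  = (-9 + 11·2, -2 + 7·2, -3 + 8·2)
  = (-9 + 22, -2 + 14, -3 + 16)
  = (13, 12, 13)

(13, 12, 13)


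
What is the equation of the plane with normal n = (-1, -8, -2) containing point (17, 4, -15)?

The plane through P with normal n = (a, b, c) satisfies n·(r - P) = 0,
i.e. ax + by + cz = a·x₀ + b·y₀ + c·z₀.
d = (-1)·17 + (-8)·4 + (-2)·(-15)
  = -17 - 32 + 30
  = -19
Equation: -x - 8y - 2z = -19

-x - 8y - 2z = -19


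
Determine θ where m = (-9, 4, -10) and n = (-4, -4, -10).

m·n = (-9)·(-4) + 4·(-4) + (-10)·(-10) = 36 - 16 + 100 = 120
|m| = √((-9)² + 4² + (-10)²) = √197 ≈ 14.04
|n| = √((-4)² + (-4)² + (-10)²) = √132 ≈ 11.49
cos θ = (m·n)/(|m||n|) = 120/(14.04·11.49) ≈ 0.7442
θ = arccos(0.7442) ≈ 41.91°

41.91°


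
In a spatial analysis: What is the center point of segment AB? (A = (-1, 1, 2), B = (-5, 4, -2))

M = ((x₁+x₂)/2, (y₁+y₂)/2, (z₁+z₂)/2)
  = ((-1 - 5)/2, (1 + 4)/2, (2 - 2)/2)
  = (-6/2, 5/2, 0/2)
  = (-3, 2.5, 0)

(-3, 2.5, 0)


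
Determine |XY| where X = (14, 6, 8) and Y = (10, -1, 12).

d = √[(x₂-x₁)² + (y₂-y₁)² + (z₂-z₁)²]
  = √[(-4)² + (-7)² + 4²]
  = √[16 + 49 + 16]
  = √81
  ≈ 9

9


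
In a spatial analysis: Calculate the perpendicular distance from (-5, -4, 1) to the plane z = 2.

distance = |a·x₀ + b·y₀ + c·z₀ - d| / √(a² + b² + c²)
  = |0·(-5) + 0·(-4) + 1·1 - 2| / √(0² + 0² + 1²)
  = |0 + 0 + 1 - 2| / √(0 + 0 + 1)
  = |-1| / √1
  = 1 / 1
  ≈ 1

1


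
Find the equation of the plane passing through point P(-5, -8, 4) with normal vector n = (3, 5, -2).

The plane through P with normal n = (a, b, c) satisfies n·(r - P) = 0,
i.e. ax + by + cz = a·x₀ + b·y₀ + c·z₀.
d = 3·(-5) + 5·(-8) + (-2)·4
  = -15 - 40 - 8
  = -63
Equation: 3x + 5y - 2z = -63

3x + 5y - 2z = -63


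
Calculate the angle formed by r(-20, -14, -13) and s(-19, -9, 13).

r·s = (-20)·(-19) + (-14)·(-9) + (-13)·13 = 380 + 126 - 169 = 337
|r| = √((-20)² + (-14)² + (-13)²) = √765 ≈ 27.66
|s| = √((-19)² + (-9)² + 13²) = √611 ≈ 24.72
cos θ = (r·s)/(|r||s|) = 337/(27.66·24.72) ≈ 0.4929
θ = arccos(0.4929) ≈ 60.47°

60.47°


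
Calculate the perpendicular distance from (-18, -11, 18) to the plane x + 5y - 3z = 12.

distance = |a·x₀ + b·y₀ + c·z₀ - d| / √(a² + b² + c²)
  = |1·(-18) + 5·(-11) + (-3)·18 - 12| / √(1² + 5² + (-3)²)
  = |-18 - 55 - 54 - 12| / √(1 + 25 + 9)
  = |-139| / √35
  = 139 / 5.916
  ≈ 23.5

23.5


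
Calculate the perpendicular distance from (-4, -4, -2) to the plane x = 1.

distance = |a·x₀ + b·y₀ + c·z₀ - d| / √(a² + b² + c²)
  = |1·(-4) + 0·(-4) + 0·(-2) - 1| / √(1² + 0² + 0²)
  = |-4 + 0 + 0 - 1| / √(1 + 0 + 0)
  = |-5| / √1
  = 5 / 1
  ≈ 5

5


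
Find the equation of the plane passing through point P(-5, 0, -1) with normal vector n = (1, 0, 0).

The plane through P with normal n = (a, b, c) satisfies n·(r - P) = 0,
i.e. ax + by + cz = a·x₀ + b·y₀ + c·z₀.
d = 1·(-5) + 0·0 + 0·(-1)
  = -5 + 0 + 0
  = -5
Equation: x = -5

x = -5


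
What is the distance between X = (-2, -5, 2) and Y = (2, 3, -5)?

d = √[(x₂-x₁)² + (y₂-y₁)² + (z₂-z₁)²]
  = √[4² + 8² + (-7)²]
  = √[16 + 64 + 49]
  = √129
  ≈ 11.36

11.36


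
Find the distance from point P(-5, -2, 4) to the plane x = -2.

distance = |a·x₀ + b·y₀ + c·z₀ - d| / √(a² + b² + c²)
  = |1·(-5) + 0·(-2) + 0·4 - (-2)| / √(1² + 0² + 0²)
  = |-5 + 0 + 0 + 2| / √(1 + 0 + 0)
  = |-3| / √1
  = 3 / 1
  ≈ 3

3


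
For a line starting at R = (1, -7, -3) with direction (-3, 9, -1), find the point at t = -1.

P(t) = R + t·d
  = (1 + (-3)·(-1), -7 + 9·(-1), -3 + (-1)·(-1))
  = (1 + 3, -7 - 9, -3 + 1)
  = (4, -16, -2)

(4, -16, -2)


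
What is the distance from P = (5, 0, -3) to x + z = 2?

distance = |a·x₀ + b·y₀ + c·z₀ - d| / √(a² + b² + c²)
  = |1·5 + 0·0 + 1·(-3) - 2| / √(1² + 0² + 1²)
  = |5 + 0 - 3 - 2| / √(1 + 0 + 1)
  = |0| / √2
  = 0 / 1.414
  ≈ 0

0


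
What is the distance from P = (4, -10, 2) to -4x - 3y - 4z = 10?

distance = |a·x₀ + b·y₀ + c·z₀ - d| / √(a² + b² + c²)
  = |(-4)·4 + (-3)·(-10) + (-4)·2 - 10| / √((-4)² + (-3)² + (-4)²)
  = |-16 + 30 - 8 - 10| / √(16 + 9 + 16)
  = |-4| / √41
  = 4 / 6.403
  ≈ 0.6247

0.6247


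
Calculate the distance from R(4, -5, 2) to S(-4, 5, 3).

d = √[(x₂-x₁)² + (y₂-y₁)² + (z₂-z₁)²]
  = √[(-8)² + 10² + 1²]
  = √[64 + 100 + 1]
  = √165
  ≈ 12.85

12.85


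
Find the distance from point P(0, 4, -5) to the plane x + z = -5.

distance = |a·x₀ + b·y₀ + c·z₀ - d| / √(a² + b² + c²)
  = |1·0 + 0·4 + 1·(-5) - (-5)| / √(1² + 0² + 1²)
  = |0 + 0 - 5 + 5| / √(1 + 0 + 1)
  = |0| / √2
  = 0 / 1.414
  ≈ 0

0


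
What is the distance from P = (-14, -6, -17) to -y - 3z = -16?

distance = |a·x₀ + b·y₀ + c·z₀ - d| / √(a² + b² + c²)
  = |0·(-14) + (-1)·(-6) + (-3)·(-17) - (-16)| / √(0² + (-1)² + (-3)²)
  = |0 + 6 + 51 + 16| / √(0 + 1 + 9)
  = |73| / √10
  = 73 / 3.162
  ≈ 23.08

23.08


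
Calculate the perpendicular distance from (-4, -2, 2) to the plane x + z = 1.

distance = |a·x₀ + b·y₀ + c·z₀ - d| / √(a² + b² + c²)
  = |1·(-4) + 0·(-2) + 1·2 - 1| / √(1² + 0² + 1²)
  = |-4 + 0 + 2 - 1| / √(1 + 0 + 1)
  = |-3| / √2
  = 3 / 1.414
  ≈ 2.121

2.121


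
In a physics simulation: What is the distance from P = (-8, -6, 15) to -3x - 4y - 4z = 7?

distance = |a·x₀ + b·y₀ + c·z₀ - d| / √(a² + b² + c²)
  = |(-3)·(-8) + (-4)·(-6) + (-4)·15 - 7| / √((-3)² + (-4)² + (-4)²)
  = |24 + 24 - 60 - 7| / √(9 + 16 + 16)
  = |-19| / √41
  = 19 / 6.403
  ≈ 2.967

2.967


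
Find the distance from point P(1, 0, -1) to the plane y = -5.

distance = |a·x₀ + b·y₀ + c·z₀ - d| / √(a² + b² + c²)
  = |0·1 + 1·0 + 0·(-1) - (-5)| / √(0² + 1² + 0²)
  = |0 + 0 + 0 + 5| / √(0 + 1 + 0)
  = |5| / √1
  = 5 / 1
  ≈ 5

5


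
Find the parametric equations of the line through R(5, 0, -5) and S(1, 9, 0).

Direction vector d = S - R = (1 - 5, 9 + 0, 0 + 5) = (-4, 9, 5)
Parametric form r = R + t·d:
x = 5 - 4t, y = 0 + 9t, z = -5 + 5t

x = 5 - 4t, y = 0 + 9t, z = -5 + 5t


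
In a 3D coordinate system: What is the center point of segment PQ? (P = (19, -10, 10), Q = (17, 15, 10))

M = ((x₁+x₂)/2, (y₁+y₂)/2, (z₁+z₂)/2)
  = ((19 + 17)/2, (-10 + 15)/2, (10 + 10)/2)
  = (36/2, 5/2, 20/2)
  = (18, 2.5, 10)

(18, 2.5, 10)


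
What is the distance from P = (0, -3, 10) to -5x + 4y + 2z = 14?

distance = |a·x₀ + b·y₀ + c·z₀ - d| / √(a² + b² + c²)
  = |(-5)·0 + 4·(-3) + 2·10 - 14| / √((-5)² + 4² + 2²)
  = |0 - 12 + 20 - 14| / √(25 + 16 + 4)
  = |-6| / √45
  = 6 / 6.708
  ≈ 0.8944

0.8944


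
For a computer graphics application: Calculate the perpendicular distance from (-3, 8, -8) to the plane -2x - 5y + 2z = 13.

distance = |a·x₀ + b·y₀ + c·z₀ - d| / √(a² + b² + c²)
  = |(-2)·(-3) + (-5)·8 + 2·(-8) - 13| / √((-2)² + (-5)² + 2²)
  = |6 - 40 - 16 - 13| / √(4 + 25 + 4)
  = |-63| / √33
  = 63 / 5.745
  ≈ 10.97

10.97


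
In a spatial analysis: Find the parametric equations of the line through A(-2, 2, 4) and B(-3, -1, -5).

Direction vector d = B - A = (-3 + 2, -1 - 2, -5 - 4) = (-1, -3, -9)
Parametric form r = A + t·d:
x = -2 - t, y = 2 - 3t, z = 4 - 9t

x = -2 - t, y = 2 - 3t, z = 4 - 9t


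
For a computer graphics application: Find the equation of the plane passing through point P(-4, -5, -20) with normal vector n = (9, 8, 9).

The plane through P with normal n = (a, b, c) satisfies n·(r - P) = 0,
i.e. ax + by + cz = a·x₀ + b·y₀ + c·z₀.
d = 9·(-4) + 8·(-5) + 9·(-20)
  = -36 - 40 - 180
  = -256
Equation: 9x + 8y + 9z = -256

9x + 8y + 9z = -256


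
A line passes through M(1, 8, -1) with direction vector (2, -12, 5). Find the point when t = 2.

P(t) = M + t·d
  = (1 + 2·2, 8 + (-12)·2, -1 + 5·2)
  = (1 + 4, 8 - 24, -1 + 10)
  = (5, -16, 9)

(5, -16, 9)


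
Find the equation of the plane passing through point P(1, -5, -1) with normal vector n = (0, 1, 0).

The plane through P with normal n = (a, b, c) satisfies n·(r - P) = 0,
i.e. ax + by + cz = a·x₀ + b·y₀ + c·z₀.
d = 0·1 + 1·(-5) + 0·(-1)
  = 0 - 5 + 0
  = -5
Equation: y = -5

y = -5


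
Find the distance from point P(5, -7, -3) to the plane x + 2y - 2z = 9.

distance = |a·x₀ + b·y₀ + c·z₀ - d| / √(a² + b² + c²)
  = |1·5 + 2·(-7) + (-2)·(-3) - 9| / √(1² + 2² + (-2)²)
  = |5 - 14 + 6 - 9| / √(1 + 4 + 4)
  = |-12| / √9
  = 12 / 3
  ≈ 4

4


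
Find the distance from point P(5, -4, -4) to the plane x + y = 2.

distance = |a·x₀ + b·y₀ + c·z₀ - d| / √(a² + b² + c²)
  = |1·5 + 1·(-4) + 0·(-4) - 2| / √(1² + 1² + 0²)
  = |5 - 4 + 0 - 2| / √(1 + 1 + 0)
  = |-1| / √2
  = 1 / 1.414
  ≈ 0.7071

0.7071


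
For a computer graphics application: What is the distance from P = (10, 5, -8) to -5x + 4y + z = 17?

distance = |a·x₀ + b·y₀ + c·z₀ - d| / √(a² + b² + c²)
  = |(-5)·10 + 4·5 + 1·(-8) - 17| / √((-5)² + 4² + 1²)
  = |-50 + 20 - 8 - 17| / √(25 + 16 + 1)
  = |-55| / √42
  = 55 / 6.481
  ≈ 8.487

8.487


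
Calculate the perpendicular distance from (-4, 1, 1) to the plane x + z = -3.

distance = |a·x₀ + b·y₀ + c·z₀ - d| / √(a² + b² + c²)
  = |1·(-4) + 0·1 + 1·1 - (-3)| / √(1² + 0² + 1²)
  = |-4 + 0 + 1 + 3| / √(1 + 0 + 1)
  = |0| / √2
  = 0 / 1.414
  ≈ 0

0


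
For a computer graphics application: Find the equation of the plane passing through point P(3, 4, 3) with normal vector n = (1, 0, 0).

The plane through P with normal n = (a, b, c) satisfies n·(r - P) = 0,
i.e. ax + by + cz = a·x₀ + b·y₀ + c·z₀.
d = 1·3 + 0·4 + 0·3
  = 3 + 0 + 0
  = 3
Equation: x = 3

x = 3


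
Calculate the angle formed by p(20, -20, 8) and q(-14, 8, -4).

p·q = 20·(-14) + (-20)·8 + 8·(-4) = -280 - 160 - 32 = -472
|p| = √(20² + (-20)² + 8²) = √864 ≈ 29.39
|q| = √((-14)² + 8² + (-4)²) = √276 ≈ 16.61
cos θ = (p·q)/(|p||q|) = -472/(29.39·16.61) ≈ -0.9666
θ = arccos(-0.9666) ≈ 165.1°

165.1°


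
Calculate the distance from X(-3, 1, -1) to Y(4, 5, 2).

d = √[(x₂-x₁)² + (y₂-y₁)² + (z₂-z₁)²]
  = √[7² + 4² + 3²]
  = √[49 + 16 + 9]
  = √74
  ≈ 8.602

8.602


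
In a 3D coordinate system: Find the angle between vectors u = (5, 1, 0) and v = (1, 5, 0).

u·v = 5·1 + 1·5 + 0·0 = 5 + 5 + 0 = 10
|u| = √(5² + 1² + 0²) = √26 ≈ 5.099
|v| = √(1² + 5² + 0²) = √26 ≈ 5.099
cos θ = (u·v)/(|u||v|) = 10/(5.099·5.099) ≈ 0.3846
θ = arccos(0.3846) ≈ 67.38°

67.38°


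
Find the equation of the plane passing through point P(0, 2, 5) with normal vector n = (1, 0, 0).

The plane through P with normal n = (a, b, c) satisfies n·(r - P) = 0,
i.e. ax + by + cz = a·x₀ + b·y₀ + c·z₀.
d = 1·0 + 0·2 + 0·5
  = 0 + 0 + 0
  = 0
Equation: x = 0

x = 0


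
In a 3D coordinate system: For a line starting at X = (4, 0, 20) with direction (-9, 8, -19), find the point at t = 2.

P(t) = X + t·d
  = (4 + (-9)·2, 0 + 8·2, 20 + (-19)·2)
  = (4 - 18, 0 + 16, 20 - 38)
  = (-14, 16, -18)

(-14, 16, -18)
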